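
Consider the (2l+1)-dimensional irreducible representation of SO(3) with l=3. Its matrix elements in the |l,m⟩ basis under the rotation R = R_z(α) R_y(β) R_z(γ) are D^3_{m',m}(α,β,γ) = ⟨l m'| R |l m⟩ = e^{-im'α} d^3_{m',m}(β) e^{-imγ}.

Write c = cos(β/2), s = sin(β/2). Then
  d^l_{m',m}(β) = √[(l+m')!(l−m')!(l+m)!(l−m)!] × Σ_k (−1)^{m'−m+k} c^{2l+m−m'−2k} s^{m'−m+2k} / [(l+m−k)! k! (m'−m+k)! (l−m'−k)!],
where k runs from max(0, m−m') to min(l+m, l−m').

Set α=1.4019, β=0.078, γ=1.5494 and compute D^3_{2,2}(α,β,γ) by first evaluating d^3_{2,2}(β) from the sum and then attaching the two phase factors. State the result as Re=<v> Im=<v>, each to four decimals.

D^3_{2,2}(1.4019,0.078,1.5494) = e^{-i·2·1.4019}·d^3_{2,2}(0.078)·e^{-i·2·1.5494}. Compute d first:
c=cos(0.078/2)=0.999240, s=sin(0.078/2)=0.038990; N=√[120·1·120·1]=120.000000
The bounds max(0,m−m')=0 and min(l+m,l−m')=1 give 2 terms
  k=0: (−1)^0·120.0000/(120)·0.9992^6·0.0390^0 = +0.995446
  k=1: (−1)^1·120.0000/(24)·0.9992^4·0.0390^2 = -0.007578
d^3_{2,2}(0.078) = +0.995446 -0.007578 = +0.987868
Attach z-rotation phases: D = e^{-i(2)(1.4019)}·(+0.987868)·e^{-i(2)(1.5494)} = +0.917184+0.366957i

Re=0.9172 Im=0.3670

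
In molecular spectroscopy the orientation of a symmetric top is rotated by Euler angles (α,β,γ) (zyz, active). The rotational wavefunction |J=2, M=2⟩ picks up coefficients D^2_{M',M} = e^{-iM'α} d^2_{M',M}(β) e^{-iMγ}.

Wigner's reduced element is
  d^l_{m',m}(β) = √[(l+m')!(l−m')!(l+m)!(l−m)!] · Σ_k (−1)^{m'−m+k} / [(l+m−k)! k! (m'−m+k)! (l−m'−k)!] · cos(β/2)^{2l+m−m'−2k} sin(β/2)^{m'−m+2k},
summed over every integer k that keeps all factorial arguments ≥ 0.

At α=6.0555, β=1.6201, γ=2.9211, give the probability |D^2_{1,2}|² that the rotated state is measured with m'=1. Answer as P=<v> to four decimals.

Split into d^2_{1,2}(β=1.6201) × two z-phases.
Half-angle: c=0.689462, s=0.724322. N=√(6·1·24·1)=12.000000
Admissible k: 1..1 (factorial args all ≥0)
  k=1: (−1)^0·12.0000/(6)·0.6895^3·0.7243^1 = +0.474781
d^2_{1,2}(1.6201) = +0.474781
|D^2_{1,2}|² = |d^2_{1,2}(β)|² = (+0.474781)² = 0.225417 (the z-rotation phases have unit modulus)

P=0.2254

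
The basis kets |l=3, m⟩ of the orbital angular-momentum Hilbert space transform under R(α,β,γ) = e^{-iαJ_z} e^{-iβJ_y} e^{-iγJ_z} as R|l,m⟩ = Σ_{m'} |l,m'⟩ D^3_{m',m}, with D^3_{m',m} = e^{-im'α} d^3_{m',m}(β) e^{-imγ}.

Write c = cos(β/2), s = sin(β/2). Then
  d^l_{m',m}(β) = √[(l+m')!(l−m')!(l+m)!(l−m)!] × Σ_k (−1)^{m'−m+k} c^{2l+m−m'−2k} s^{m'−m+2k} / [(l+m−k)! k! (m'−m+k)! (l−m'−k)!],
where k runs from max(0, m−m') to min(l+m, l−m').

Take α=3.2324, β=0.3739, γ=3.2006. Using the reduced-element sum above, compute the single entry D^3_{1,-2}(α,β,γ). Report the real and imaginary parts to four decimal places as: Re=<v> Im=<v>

First d^3_{1,-2}(β=0.3739), then the phase factors e^{-i(1)α} and e^{-i(-2)γ}:
With c≡cos(β/2)=0.982576 and s≡sin(β/2)=0.185863, N=[24·2·1·120]^{1/2}=75.894664
k: max(0,(-2)−(1))=0 … min(3+(-2),3−(1))=1
  k=0: (−1)^3·75.8947/(12)·0.9826^3·0.1859^3 = -0.038522
  k=1: (−1)^4·75.8947/(24)·0.9826^1·0.1859^5 = +0.000689
d^3_{1,-2}(0.3739) = -0.038522 +0.000689 = -0.037833
Attach z-rotation phases: D = e^{-i(1)(3.2324)}·(-0.037833)·e^{-i(-2)(3.2006)} = +0.037819+0.001029i

Re=0.0378 Im=0.0010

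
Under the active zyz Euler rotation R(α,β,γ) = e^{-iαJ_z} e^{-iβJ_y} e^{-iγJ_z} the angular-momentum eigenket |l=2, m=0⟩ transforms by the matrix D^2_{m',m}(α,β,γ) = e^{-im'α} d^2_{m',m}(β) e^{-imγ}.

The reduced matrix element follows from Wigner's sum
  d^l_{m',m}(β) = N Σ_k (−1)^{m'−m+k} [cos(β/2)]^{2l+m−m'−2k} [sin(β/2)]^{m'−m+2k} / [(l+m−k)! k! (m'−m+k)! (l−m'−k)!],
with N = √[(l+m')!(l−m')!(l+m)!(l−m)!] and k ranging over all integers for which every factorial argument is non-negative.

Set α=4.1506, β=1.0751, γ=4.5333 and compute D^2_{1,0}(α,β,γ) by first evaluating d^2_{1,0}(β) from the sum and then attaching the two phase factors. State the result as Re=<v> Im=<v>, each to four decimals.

Re=0.2730 Im=-0.4337

First d^2_{1,0}(β=1.0751), then the phase factors e^{-i(1)α} and e^{-i(0)γ}:
Half-angle: c=0.858966, s=0.512033. N=√(6·1·2·2)=4.898979
The bounds max(0,m−m')=0 and min(l+m,l−m')=1 give 2 terms
  k=0: (−1)^1·4.8990/(2)·0.8590^3·0.5120^1 = -0.794879
  k=1: (−1)^2·4.8990/(2)·0.8590^1·0.5120^3 = +0.282453
d^2_{1,0}(1.0751) = -0.794879 +0.282453 = -0.512427
Phases: e^{-i·(1)·4.1506}=-0.532701+0.846303i, e^{-i·(0)·4.5333}=+1.000000+0.000000i ⇒ D=+0.272970-0.433668i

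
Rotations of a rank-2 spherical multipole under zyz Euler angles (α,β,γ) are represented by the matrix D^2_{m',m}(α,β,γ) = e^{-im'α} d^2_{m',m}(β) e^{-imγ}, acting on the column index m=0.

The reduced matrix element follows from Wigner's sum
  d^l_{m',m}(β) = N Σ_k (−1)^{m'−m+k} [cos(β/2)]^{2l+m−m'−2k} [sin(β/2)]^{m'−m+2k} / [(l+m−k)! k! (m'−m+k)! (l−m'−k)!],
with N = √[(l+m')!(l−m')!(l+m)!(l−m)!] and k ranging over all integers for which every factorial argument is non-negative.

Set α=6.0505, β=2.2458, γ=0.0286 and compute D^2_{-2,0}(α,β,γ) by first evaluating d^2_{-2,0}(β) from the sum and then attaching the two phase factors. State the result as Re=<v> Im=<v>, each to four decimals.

Split into d^2_{-2,0}(β=2.2458) × two z-phases.
With c≡cos(β/2)=0.433070 and s≡sin(β/2)=0.901360, N=[1·24·2·2]^{1/2}=9.797959
Admissible k: 2..2 (factorial args all ≥0)
  k=2: (−1)^0·9.7980/(4)·0.4331^2·0.9014^2 = +0.373241
d^2_{-2,0}(2.2458) = +0.373241
Phases: e^{-i·(-2)·6.0505}=+0.893655-0.448754i, e^{-i·(0)·0.0286}=+1.000000+0.000000i ⇒ D=+0.333549-0.167493i

Re=0.3335 Im=-0.1675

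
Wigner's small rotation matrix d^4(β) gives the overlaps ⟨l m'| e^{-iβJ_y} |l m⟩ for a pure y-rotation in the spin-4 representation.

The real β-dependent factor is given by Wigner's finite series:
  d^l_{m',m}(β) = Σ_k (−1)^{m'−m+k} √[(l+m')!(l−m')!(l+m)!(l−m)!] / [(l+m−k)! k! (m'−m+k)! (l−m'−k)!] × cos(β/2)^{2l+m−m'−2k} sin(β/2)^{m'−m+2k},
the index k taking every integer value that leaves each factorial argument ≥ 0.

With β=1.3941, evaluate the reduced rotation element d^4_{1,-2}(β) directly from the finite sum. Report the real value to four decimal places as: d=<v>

d^4_{1,-2}(β=1.3941) via Wigner's sum:
Half-angle: c=0.766739, s=0.641959. N=√(120·6·2·720)=1018.233765
k: max(0,(-2)−(1))=0 … min(4+(-2),4−(1))=2
  k=0: (−1)^3·1018.2338/(72)·0.7667^5·0.6420^3 = -0.991459
  k=1: (−1)^4·1018.2338/(48)·0.7667^3·0.6420^5 = +1.042520
  k=2: (−1)^5·1018.2338/(240)·0.7667^1·0.6420^7 = -0.146162
d^4_{1,-2}(1.3941) = -0.991459 +1.042520 -0.146162 = -0.095100

d=-0.0951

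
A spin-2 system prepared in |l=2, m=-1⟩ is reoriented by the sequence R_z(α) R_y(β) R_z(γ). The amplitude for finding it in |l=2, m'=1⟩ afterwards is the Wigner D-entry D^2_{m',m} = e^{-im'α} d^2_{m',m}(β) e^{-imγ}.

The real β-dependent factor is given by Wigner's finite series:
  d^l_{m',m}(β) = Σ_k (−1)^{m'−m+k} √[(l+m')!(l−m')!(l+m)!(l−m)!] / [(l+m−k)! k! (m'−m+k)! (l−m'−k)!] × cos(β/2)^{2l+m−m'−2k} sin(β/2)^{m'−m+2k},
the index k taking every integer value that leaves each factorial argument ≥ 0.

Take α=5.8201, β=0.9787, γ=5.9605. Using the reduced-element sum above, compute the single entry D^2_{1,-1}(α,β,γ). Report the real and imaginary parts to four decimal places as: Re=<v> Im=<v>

Re=0.4630 Im=0.0654

Split into d^2_{1,-1}(β=0.9787) × two z-phases.
With c≡cos(β/2)=0.882639 and s≡sin(β/2)=0.470052, N=[6·1·1·6]^{1/2}=6.000000
k: max(0,(-1)−(1))=0 … min(2+(-1),2−(1))=1
  k=0: (−1)^2·6.0000/(2)·0.8826^2·0.4701^2 = +0.516392
  k=1: (−1)^3·6.0000/(6)·0.8826^0·0.4701^4 = -0.048819
d^2_{1,-1}(0.9787) = +0.516392 -0.048819 = +0.467573
D = (+0.894679+0.446711i)·(+0.467573)·(+0.948387-0.317114i) = +0.462972+0.065432i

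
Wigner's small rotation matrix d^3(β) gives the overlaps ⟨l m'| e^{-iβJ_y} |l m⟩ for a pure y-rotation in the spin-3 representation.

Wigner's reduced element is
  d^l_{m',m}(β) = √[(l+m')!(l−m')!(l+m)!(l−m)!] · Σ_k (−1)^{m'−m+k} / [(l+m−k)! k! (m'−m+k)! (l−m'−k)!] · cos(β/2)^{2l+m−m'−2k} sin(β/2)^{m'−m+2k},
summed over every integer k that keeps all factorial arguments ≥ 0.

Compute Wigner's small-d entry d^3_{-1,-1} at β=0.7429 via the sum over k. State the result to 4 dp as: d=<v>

d=-0.0496

d^3_{-1,-1}(β=0.7429) via Wigner's sum:
With c≡cos(β/2)=0.931802 and s≡sin(β/2)=0.362967, N=[2·24·2·24]^{1/2}=48.000000
The bounds max(0,m−m')=0 and min(l+m,l−m')=2 give 3 terms
  k=0: (−1)^0·48.0000/(48)·0.9318^6·0.3630^0 = +0.654549
  k=1: (−1)^1·48.0000/(6)·0.9318^4·0.3630^2 = -0.794545
  k=2: (−1)^2·48.0000/(8)·0.9318^2·0.3630^4 = +0.090420
d^3_{-1,-1}(0.7429) = +0.654549 -0.794545 +0.090420 = -0.049576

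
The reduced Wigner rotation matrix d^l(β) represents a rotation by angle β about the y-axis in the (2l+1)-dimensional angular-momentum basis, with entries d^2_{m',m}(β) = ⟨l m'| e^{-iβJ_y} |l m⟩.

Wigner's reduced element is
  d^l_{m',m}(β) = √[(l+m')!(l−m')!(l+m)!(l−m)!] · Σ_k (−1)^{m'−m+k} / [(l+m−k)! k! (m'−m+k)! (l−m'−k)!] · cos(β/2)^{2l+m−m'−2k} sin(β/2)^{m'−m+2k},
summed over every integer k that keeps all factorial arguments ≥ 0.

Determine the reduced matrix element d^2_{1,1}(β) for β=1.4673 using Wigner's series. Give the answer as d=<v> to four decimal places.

d^2_{1,1}(β=1.4673) via Wigner's sum:
Half-angle: c=0.742735, s=0.669585. N=√(6·1·6·1)=6.000000
k: max(0,(1)−(1))=0 … min(2+(1),2−(1))=1
  k=0: (−1)^0·6.0000/(6)·0.7427^4·0.6696^0 = +0.304324
  k=1: (−1)^1·6.0000/(2)·0.7427^2·0.6696^2 = -0.741995
d^2_{1,1}(1.4673) = +0.304324 -0.741995 = -0.437671

d=-0.4377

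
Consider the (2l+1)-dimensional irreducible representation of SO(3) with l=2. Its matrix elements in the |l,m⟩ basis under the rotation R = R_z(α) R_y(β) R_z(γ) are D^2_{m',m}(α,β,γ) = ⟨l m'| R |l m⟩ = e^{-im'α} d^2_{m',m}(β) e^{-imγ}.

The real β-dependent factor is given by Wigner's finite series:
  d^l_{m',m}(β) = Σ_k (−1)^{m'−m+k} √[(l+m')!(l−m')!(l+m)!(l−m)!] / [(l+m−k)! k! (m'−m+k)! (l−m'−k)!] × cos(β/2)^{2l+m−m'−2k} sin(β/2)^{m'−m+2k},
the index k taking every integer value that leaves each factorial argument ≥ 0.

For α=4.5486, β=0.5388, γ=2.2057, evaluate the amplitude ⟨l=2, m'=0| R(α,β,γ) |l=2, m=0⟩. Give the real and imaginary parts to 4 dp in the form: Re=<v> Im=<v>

Re=0.6051 Im=0.0000

First d^2_{0,0}(β=0.5388), then the phase factors e^{-i(0)α} and e^{-i(0)γ}:
With c≡cos(β/2)=0.963931 and s≡sin(β/2)=0.266153, N=[2·2·2·2]^{1/2}=4.000000
Admissible k: 0..2 (factorial args all ≥0)
  k=0: (−1)^0·4.0000/(4)·0.9639^4·0.2662^0 = +0.863343
  k=1: (−1)^1·4.0000/(1)·0.9639^2·0.2662^2 = -0.263278
  k=2: (−1)^2·4.0000/(4)·0.9639^0·0.2662^4 = +0.005018
d^2_{0,0}(0.5388) = +0.863343 -0.263278 +0.005018 = +0.605083
D = (+1.000000+0.000000i)·(+0.605083)·(+1.000000+0.000000i) = +0.605083+0.000000i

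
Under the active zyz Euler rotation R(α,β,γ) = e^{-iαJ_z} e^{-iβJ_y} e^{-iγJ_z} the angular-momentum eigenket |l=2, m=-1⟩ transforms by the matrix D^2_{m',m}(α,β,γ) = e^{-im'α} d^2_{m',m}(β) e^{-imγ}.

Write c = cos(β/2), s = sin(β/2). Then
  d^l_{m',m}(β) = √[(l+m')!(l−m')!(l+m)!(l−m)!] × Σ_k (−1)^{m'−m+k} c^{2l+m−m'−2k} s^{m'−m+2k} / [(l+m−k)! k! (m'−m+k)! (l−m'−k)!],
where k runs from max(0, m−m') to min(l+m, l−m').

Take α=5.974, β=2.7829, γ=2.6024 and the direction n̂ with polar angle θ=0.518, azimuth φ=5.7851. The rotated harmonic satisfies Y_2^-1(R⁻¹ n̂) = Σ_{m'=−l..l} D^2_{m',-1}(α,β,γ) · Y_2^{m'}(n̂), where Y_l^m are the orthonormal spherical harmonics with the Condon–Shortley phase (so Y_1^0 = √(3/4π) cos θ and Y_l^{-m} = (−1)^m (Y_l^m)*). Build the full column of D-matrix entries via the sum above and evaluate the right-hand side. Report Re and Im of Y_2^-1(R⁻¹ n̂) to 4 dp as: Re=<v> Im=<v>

Re=-0.3003 Im=0.2335

Need the full column D^2_{m',-1} for m'=−2..2 at α=5.974, β=2.7829, γ=2.6024.
cos(β/2)=0.178386, sin(β/2)=0.983961
d^2_{-2,-1}: single k=1 term ⇒ +0.011171;  D = -0.004486+0.010231i
d^2_{-1,-1}: k∈[0..1] ⇒ +0.001013 -0.092427 = -0.091415;  D = +0.060443-0.068580i
d^2_{0,-1}: k∈[0..1] ⇒ -0.013682 +0.416266 = +0.402584;  D = -0.345467+0.206704i
d^2_{1,-1}: k∈[0..1] ⇒ +0.092427 -0.937369 = -0.844942;  D = +0.822690-0.192634i
d^2_{2,-1}: single k=0 term ⇒ -0.339879;  D = +0.338815+0.026883i
Y_2^{m'}(θ=0.518,φ=5.7851) and Σ D·Y over m':
  (-0.0045+0.0102i)·(+0.0515+0.0795i)  (+0.0604-0.0686i)·(+0.2920+0.1588i)  (-0.3455+0.2067i)·(+0.3988+0.0000i)  (+0.8227-0.1926i)·(-0.2920+0.1588i)  (+0.3388+0.0269i)·(+0.0515-0.0795i)
Y_2^-1(R⁻¹ n̂) = -0.300316+0.233494i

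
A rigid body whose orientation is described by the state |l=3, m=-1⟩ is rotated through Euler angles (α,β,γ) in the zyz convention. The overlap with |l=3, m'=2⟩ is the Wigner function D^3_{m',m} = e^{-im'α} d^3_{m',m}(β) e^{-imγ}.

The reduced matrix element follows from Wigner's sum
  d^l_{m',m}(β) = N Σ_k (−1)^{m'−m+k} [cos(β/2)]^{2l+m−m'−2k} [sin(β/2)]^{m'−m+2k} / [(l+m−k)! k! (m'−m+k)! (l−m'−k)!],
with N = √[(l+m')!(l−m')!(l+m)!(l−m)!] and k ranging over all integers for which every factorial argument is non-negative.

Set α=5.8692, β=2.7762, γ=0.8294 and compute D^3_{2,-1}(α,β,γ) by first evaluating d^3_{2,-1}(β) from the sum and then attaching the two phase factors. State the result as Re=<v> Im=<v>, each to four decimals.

Re=-0.0426 Im=0.4904

Split into d^3_{2,-1}(β=2.7762) × two z-phases.
With c≡cos(β/2)=0.181682 and s≡sin(β/2)=0.983357, N=[120·1·2·24]^{1/2}=75.894664
k∈{0,1} keeps every argument non-negative
  k=0: (−1)^3·75.8947/(12)·0.1817^3·0.9834^3 = -0.036066
  k=1: (−1)^4·75.8947/(24)·0.1817^1·0.9834^5 = +0.528285
d^3_{2,-1}(2.7762) = -0.036066 +0.528285 = +0.492219
Phases: e^{-i·(2)·5.8692}=+0.676372+0.736560i, e^{-i·(-1)·0.8294}=+0.675318+0.737526i ⇒ D=-0.042560+0.490375i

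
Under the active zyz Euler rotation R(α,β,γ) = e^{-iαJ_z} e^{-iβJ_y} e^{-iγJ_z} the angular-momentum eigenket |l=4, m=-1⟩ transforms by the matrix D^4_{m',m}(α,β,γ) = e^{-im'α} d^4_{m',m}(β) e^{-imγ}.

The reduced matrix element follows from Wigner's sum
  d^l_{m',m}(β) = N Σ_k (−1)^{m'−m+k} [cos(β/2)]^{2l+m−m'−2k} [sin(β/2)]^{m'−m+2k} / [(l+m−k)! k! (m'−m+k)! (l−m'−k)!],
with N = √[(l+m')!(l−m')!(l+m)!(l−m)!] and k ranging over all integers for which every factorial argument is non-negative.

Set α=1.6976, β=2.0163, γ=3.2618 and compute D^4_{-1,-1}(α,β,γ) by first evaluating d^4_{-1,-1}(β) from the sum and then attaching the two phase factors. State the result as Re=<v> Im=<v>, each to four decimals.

Re=-0.0096 Im=0.0382

First d^4_{-1,-1}(β=2.0163), then the phase factors e^{-i(-1)α} and e^{-i(-1)γ}:
Half-angle: c=0.533426, s=0.845846. N=√(6·120·6·120)=720.000000
The bounds max(0,m−m')=0 and min(l+m,l−m')=3 give 4 terms
  k=0: (−1)^0·720.0000/(720)·0.5334^8·0.8458^0 = +0.006555
  k=1: (−1)^1·720.0000/(48)·0.5334^6·0.8458^2 = -0.247242
  k=2: (−1)^2·720.0000/(24)·0.5334^4·0.8458^4 = +1.243328
  k=3: (−1)^3·720.0000/(72)·0.5334^2·0.8458^6 = -1.042073
d^4_{-1,-1}(2.0163) = +0.006555 -0.247242 +1.243328 -1.042073 = -0.039432
D = (-0.126464+0.991971i)·(-0.039432)·(-0.992784-0.119918i) = -0.009641+0.038235i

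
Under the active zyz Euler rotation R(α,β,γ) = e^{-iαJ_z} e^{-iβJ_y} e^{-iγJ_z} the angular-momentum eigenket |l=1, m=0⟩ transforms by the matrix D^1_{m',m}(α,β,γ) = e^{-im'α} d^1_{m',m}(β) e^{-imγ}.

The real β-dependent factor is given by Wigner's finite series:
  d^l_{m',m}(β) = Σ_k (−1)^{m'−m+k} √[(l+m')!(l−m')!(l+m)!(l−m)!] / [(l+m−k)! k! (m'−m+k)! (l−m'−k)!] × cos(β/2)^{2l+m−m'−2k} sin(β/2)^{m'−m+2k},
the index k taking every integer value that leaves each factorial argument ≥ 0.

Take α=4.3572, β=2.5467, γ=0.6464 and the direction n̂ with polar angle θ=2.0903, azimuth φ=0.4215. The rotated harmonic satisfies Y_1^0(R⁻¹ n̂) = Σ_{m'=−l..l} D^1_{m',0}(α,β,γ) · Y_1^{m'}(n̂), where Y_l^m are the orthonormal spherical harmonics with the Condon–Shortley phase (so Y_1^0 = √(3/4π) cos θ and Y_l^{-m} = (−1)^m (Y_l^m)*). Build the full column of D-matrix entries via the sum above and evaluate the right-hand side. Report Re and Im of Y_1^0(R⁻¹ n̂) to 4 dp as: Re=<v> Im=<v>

Need the full column D^1_{m',0} for m'=−1..1 at α=4.3572, β=2.5467, γ=0.6464.
cos(β/2)=0.293080, sin(β/2)=0.956088
d^1_{-1,0}: single k=1 term ⇒ +0.396277;  D = -0.137812-0.371541i
d^1_{0,0}: k∈[0..1] ⇒ +0.085896 -0.914104 = -0.828209;  D = -0.828209+0.000000i
d^1_{1,0}: single k=0 term ⇒ -0.396277;  D = +0.137812-0.371541i
Y_1^{m'}(θ=2.0903,φ=0.4215) and Σ D·Y over m':
  (-0.1378-0.3715i)·(+0.2737-0.1227i)  (-0.8282+0.0000i)·(-0.2426+0.0000i)  (+0.1378-0.3715i)·(-0.2737-0.1227i)
Y_1^0(R⁻¹ n̂) = +0.034289+0.000000i

Re=0.0343 Im=0.0000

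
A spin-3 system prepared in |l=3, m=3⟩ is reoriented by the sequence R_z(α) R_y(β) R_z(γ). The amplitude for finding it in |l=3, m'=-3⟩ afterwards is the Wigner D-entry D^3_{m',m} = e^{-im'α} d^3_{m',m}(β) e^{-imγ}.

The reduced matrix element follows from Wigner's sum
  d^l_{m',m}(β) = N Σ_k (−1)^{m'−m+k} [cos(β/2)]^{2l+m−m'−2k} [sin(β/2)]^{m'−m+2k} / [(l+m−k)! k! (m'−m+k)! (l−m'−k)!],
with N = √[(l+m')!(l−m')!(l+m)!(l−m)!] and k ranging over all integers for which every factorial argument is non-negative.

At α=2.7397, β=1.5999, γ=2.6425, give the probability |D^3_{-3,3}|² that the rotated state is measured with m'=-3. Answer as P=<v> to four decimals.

D^3_{-3,3}(2.7397,1.5999,2.6425) = e^{-i·-3·2.7397}·d^3_{-3,3}(1.5999)·e^{-i·3·2.6425}. Compute d first:
With c≡cos(β/2)=0.696743 and s≡sin(β/2)=0.717321, N=[1·720·720·1]^{1/2}=720.000000
The bounds max(0,m−m')=6 and min(l+m,l−m')=6 give 1 term
  k=6: (−1)^0·720.0000/(720)·0.6967^0·0.7173^6 = +0.136233
d^3_{-3,3}(1.5999) = +0.136233
|D^3_{-3,3}|² = |d^3_{-3,3}(β)|² = (+0.136233)² = 0.018559 (the z-rotation phases have unit modulus)

P=0.0186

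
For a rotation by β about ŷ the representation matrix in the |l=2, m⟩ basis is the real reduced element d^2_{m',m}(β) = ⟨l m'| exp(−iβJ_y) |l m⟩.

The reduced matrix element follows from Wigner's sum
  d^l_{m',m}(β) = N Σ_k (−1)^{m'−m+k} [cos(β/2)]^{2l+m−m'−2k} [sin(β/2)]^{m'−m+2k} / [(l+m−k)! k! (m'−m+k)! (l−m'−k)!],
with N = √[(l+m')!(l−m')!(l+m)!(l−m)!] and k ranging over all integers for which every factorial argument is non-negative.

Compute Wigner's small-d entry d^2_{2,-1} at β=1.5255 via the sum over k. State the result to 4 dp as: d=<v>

d^2_{2,-1}(β=1.5255) via Wigner's sum:
c=cos(1.5255/2)=0.722939, s=sin(1.5255/2)=0.690912; N=√[24·1·1·6]=12.000000
k: max(0,(-1)−(2))=0 … min(2+(-1),2−(2))=0
  k=0: (−1)^3·12.0000/(6)·0.7229^1·0.6909^3 = -0.476870
d^2_{2,-1}(1.5255) = -0.476870

d=-0.4769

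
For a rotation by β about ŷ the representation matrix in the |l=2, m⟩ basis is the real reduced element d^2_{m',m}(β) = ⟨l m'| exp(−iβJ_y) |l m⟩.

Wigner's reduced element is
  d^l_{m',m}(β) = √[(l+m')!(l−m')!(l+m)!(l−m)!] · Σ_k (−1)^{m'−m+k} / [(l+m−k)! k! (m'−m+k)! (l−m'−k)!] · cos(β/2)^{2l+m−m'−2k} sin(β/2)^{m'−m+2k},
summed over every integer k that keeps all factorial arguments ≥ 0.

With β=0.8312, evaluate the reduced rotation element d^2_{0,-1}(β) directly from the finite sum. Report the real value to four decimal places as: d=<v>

d=-0.6098

d^2_{0,-1}(β=0.8312) via Wigner's sum:
c=cos(0.8312/2)=0.914874, s=sin(0.8312/2)=0.403739; N=√[2·2·1·6]=4.898979
k∈{0,1} keeps every argument non-negative
  k=0: (−1)^1·4.8990/(2)·0.9149^3·0.4037^1 = -0.757287
  k=1: (−1)^2·4.8990/(2)·0.9149^1·0.4037^3 = +0.147482
d^2_{0,-1}(0.8312) = -0.757287 +0.147482 = -0.609805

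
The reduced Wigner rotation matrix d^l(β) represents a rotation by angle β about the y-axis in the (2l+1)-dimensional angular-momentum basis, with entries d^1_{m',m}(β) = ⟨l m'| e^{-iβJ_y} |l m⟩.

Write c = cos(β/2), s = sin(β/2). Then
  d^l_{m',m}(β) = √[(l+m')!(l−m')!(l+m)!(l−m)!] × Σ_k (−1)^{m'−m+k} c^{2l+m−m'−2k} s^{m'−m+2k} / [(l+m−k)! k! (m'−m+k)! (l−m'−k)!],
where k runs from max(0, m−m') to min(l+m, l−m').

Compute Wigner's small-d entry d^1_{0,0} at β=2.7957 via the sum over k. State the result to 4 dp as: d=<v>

d^1_{0,0}(β=2.7957) via Wigner's sum:
Half-angle: c=0.172085, s=0.985082. N=√(1·1·1·1)=1.000000
The bounds max(0,m−m')=0 and min(l+m,l−m')=1 give 2 terms
  k=0: (−1)^0·1.0000/(1)·0.1721^2·0.9851^0 = +0.029613
  k=1: (−1)^1·1.0000/(1)·0.1721^0·0.9851^2 = -0.970387
d^1_{0,0}(2.7957) = +0.029613 -0.970387 = -0.940773

d=-0.9408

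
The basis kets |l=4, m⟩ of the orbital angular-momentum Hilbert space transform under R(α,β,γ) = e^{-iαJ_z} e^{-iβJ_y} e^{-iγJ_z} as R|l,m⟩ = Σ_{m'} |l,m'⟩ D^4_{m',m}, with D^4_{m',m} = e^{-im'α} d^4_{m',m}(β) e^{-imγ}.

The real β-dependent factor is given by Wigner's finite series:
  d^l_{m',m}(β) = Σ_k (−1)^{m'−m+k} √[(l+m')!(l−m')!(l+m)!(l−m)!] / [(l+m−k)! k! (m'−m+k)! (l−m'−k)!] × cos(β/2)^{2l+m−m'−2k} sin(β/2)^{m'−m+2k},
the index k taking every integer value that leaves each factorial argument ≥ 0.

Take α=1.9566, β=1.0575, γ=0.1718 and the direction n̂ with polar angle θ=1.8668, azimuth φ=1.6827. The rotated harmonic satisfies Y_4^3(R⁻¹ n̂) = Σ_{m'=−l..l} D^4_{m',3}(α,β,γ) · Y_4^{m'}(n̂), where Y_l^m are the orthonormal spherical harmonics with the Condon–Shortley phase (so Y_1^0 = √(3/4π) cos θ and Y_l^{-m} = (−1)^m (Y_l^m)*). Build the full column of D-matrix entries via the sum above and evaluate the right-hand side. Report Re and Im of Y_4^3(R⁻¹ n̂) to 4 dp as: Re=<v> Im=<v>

Need the full column D^4_{m',3} for m'=−4..4 at α=1.9566, β=1.0575, γ=0.1718.
cos(β/2)=0.863438, sin(β/2)=0.504454
d^4_{-4,3}: single k=7 term ⇒ +0.020302;  D = +0.010490+0.017382i
d^4_{-3,3}: k∈[6..7] ⇒ +0.085999 -0.004193 = +0.081805;  D = +0.048986-0.065517i
d^4_{-2,3}: k∈[5..6] ⇒ +0.236042 -0.026856 = +0.209185;  D = -0.202357-0.053010i
d^4_{-1,3}: k∈[4..5] ⇒ +0.476137 -0.097513 = +0.378624;  D = +0.048931+0.375449i
d^4_{0,3}: k∈[3..4] ⇒ +0.728931 -0.248810 = +0.480121;  D = +0.417751-0.236643i
d^4_{1,3}: k∈[2..3] ⇒ +0.836955 -0.476137 = +0.360818;  D = -0.282908-0.223948i
d^4_{2,3}: k∈[1..2] ⇒ +0.675313 -0.691525 = -0.016212;  D = +0.004539-0.015563i
d^4_{3,3}: k∈[0..1] ⇒ +0.308923 -0.738125 = -0.429202;  D = -0.426970+0.043709i
d^4_{4,3}: single k=0 term ⇒ -0.510489;  D = +0.239266+0.450944i
Y_4^{m'}(θ=1.8668,φ=1.6827) and Σ D·Y over m':
  (+0.0105+0.0174i)·(+0.3339-0.1603i)  (+0.0490-0.0655i)·(-0.1053-0.3017i)  (-0.2024-0.0530i)·(+0.1207-0.0275i)  (+0.0489+0.3754i)·(-0.0354-0.3154i)  (+0.4178-0.2366i)·(+0.0741+0.0000i)  (-0.2829-0.2239i)·(+0.0354-0.3154i)  (+0.0045-0.0156i)·(+0.1207+0.0275i)  (-0.4270+0.0437i)·(+0.1053-0.3017i)  (+0.2393+0.4509i)·(+0.3339+0.1603i)
Y_4^3(R⁻¹ n̂) = -0.000702+0.351013i

Re=-0.0007 Im=0.3510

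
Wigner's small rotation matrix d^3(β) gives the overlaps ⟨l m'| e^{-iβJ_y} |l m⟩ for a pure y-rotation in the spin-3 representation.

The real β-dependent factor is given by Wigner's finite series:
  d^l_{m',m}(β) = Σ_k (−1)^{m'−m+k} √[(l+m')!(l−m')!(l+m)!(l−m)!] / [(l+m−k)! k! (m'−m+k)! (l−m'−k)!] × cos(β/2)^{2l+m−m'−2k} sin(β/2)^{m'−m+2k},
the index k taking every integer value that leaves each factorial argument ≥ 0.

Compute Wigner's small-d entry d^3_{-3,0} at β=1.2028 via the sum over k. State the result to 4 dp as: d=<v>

d^3_{-3,0}(β=1.2028) via Wigner's sum:
With c≡cos(β/2)=0.824544 and s≡sin(β/2)=0.565797, N=[1·720·6·6]^{1/2}=160.996894
The bounds max(0,m−m')=3 and min(l+m,l−m')=3 give 1 term
  k=3: (−1)^0·160.9969/(36)·0.8245^3·0.5658^3 = +0.454088
d^3_{-3,0}(1.2028) = +0.454088

d=0.4541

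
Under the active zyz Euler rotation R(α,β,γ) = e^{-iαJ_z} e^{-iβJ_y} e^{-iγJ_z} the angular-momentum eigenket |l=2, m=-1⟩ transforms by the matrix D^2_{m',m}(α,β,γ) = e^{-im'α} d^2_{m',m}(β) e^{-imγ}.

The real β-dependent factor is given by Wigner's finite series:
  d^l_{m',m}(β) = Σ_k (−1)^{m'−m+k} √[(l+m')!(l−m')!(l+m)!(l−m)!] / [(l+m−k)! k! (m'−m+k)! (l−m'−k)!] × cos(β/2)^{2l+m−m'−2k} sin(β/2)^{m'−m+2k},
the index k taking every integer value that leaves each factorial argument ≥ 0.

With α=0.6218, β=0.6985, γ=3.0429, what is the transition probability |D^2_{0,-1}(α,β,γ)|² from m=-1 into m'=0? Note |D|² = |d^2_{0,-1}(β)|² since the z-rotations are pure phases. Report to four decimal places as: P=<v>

Split into d^2_{0,-1}(β=0.6985) × two z-phases.
Half-angle: c=0.939630, s=0.342193. N=√(2·2·1·6)=4.898979
k: max(0,(-1)−(0))=0 … min(2+(-1),2−(0))=1
  k=0: (−1)^1·4.8990/(2)·0.9396^3·0.3422^1 = -0.695372
  k=1: (−1)^2·4.8990/(2)·0.9396^1·0.3422^3 = +0.092225
d^2_{0,-1}(0.6985) = -0.695372 +0.092225 = -0.603147
|D^2_{0,-1}|² = |d^2_{0,-1}(β)|² = (-0.603147)² = 0.363787 (the z-rotation phases have unit modulus)

P=0.3638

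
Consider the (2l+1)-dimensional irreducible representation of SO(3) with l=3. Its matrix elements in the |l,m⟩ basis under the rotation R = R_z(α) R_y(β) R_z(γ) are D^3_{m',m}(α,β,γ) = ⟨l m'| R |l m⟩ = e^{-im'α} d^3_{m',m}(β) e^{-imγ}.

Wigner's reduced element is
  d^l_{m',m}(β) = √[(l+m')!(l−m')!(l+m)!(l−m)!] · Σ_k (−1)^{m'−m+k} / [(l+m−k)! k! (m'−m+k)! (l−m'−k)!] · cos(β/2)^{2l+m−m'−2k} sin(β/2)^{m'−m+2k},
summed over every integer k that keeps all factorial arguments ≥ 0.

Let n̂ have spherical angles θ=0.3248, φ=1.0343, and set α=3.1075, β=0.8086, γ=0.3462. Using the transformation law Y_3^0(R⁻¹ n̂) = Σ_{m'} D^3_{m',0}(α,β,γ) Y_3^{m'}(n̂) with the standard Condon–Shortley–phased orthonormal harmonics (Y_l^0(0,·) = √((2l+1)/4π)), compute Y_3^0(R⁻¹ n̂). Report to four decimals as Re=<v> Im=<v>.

Need the full column D^3_{m',0} for m'=−3..3 at α=3.1075, β=0.8086, γ=0.3462.
cos(β/2)=0.919378, sin(β/2)=0.393375
d^3_{-3,0}: single k=3 term ⇒ +0.211553;  D = -0.210447+0.021599i
d^3_{-2,0}: k∈[2..3] ⇒ +0.605552 -0.110861 = +0.494691;  D = +0.493542-0.033705i
d^3_{-1,0}: k∈[1..3] ⇒ +0.895093 -0.491604 +0.030000 = +0.433489;  D = -0.433237+0.014776i
d^3_{0,0}: k∈[0..3] ⇒ +0.603899 -0.995023 +0.182163 -0.003705 = -0.212666;  D = -0.212666+0.000000i
d^3_{1,0}: k∈[0..2] ⇒ -0.895093 +0.491604 -0.030000 = -0.433489;  D = +0.433237+0.014776i
d^3_{2,0}: k∈[0..1] ⇒ +0.605552 -0.110861 = +0.494691;  D = +0.493542+0.033705i
d^3_{3,0}: single k=0 term ⇒ -0.211553;  D = +0.210447+0.021599i
Y_3^{m'}(θ=0.3248,φ=1.0343) and Σ D·Y over m':
  (-0.2104+0.0216i)·(-0.0135-0.0005i)  (+0.4935-0.0337i)·(-0.0471-0.0867i)  (-0.4332+0.0148i)·(+0.1840-0.3094i)  (-0.2127+0.0000i)·(+0.5272+0.0000i)  (+0.4332+0.0148i)·(-0.1840-0.3094i)  (+0.4935+0.0337i)·(-0.0471+0.0867i)  (+0.2104+0.0216i)·(+0.0135-0.0005i)
Y_3^0(R⁻¹ n̂) = -0.309034-0.000000i

Re=-0.3090 Im=0.0000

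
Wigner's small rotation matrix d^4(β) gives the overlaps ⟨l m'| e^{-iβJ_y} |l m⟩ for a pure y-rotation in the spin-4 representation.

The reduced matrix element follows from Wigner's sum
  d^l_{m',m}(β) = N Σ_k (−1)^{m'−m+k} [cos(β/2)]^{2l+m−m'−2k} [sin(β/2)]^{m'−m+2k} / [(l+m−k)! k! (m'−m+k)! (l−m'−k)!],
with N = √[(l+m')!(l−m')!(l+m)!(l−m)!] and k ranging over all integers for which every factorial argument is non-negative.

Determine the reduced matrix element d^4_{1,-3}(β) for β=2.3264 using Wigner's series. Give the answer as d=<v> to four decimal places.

d^4_{1,-3}(β=2.3264) via Wigner's sum:
Half-angle: c=0.396404, s=0.918076. N=√(120·6·1·5040)=1904.940944
The bounds max(0,m−m')=0 and min(l+m,l−m')=1 give 2 terms
  k=0: (−1)^4·1904.9409/(144)·0.3964^4·0.9181^4 = +0.232052
  k=1: (−1)^5·1904.9409/(240)·0.3964^2·0.9181^6 = -0.746824
d^4_{1,-3}(2.3264) = +0.232052 -0.746824 = -0.514772

d=-0.5148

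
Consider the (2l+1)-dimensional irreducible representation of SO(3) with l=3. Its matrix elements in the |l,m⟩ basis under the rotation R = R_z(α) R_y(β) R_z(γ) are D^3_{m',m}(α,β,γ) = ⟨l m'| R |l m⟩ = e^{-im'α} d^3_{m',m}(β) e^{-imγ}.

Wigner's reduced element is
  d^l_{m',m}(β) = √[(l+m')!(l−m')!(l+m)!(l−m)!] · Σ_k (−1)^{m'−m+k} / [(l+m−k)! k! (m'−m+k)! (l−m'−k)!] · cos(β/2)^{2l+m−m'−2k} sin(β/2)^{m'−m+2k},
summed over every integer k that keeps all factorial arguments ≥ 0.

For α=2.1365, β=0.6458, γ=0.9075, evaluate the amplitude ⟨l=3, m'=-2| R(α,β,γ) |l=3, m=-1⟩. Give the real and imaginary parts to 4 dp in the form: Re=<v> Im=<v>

Re=0.2695 Im=-0.5330

D^3_{-2,-1}(2.1365,0.6458,0.9075) = e^{-i·-2·2.1365}·d^3_{-2,-1}(0.6458)·e^{-i·-1·0.9075}. Compute d first:
c=cos(0.6458/2)=0.948319, s=sin(0.6458/2)=0.317318; N=√[1·120·2·24]=75.894664
Admissible k: 1..2 (factorial args all ≥0)
  k=1: (−1)^0·75.8947/(24)·0.9483^5·0.3173^1 = +0.769604
  k=2: (−1)^1·75.8947/(12)·0.9483^3·0.3173^3 = -0.172337
d^3_{-2,-1}(0.6458) = +0.769604 -0.172337 = +0.597267
Attach z-rotation phases: D = e^{-i(-2)(2.1365)}·(+0.597267)·e^{-i(-1)(0.9075)} = +0.269488-0.533015i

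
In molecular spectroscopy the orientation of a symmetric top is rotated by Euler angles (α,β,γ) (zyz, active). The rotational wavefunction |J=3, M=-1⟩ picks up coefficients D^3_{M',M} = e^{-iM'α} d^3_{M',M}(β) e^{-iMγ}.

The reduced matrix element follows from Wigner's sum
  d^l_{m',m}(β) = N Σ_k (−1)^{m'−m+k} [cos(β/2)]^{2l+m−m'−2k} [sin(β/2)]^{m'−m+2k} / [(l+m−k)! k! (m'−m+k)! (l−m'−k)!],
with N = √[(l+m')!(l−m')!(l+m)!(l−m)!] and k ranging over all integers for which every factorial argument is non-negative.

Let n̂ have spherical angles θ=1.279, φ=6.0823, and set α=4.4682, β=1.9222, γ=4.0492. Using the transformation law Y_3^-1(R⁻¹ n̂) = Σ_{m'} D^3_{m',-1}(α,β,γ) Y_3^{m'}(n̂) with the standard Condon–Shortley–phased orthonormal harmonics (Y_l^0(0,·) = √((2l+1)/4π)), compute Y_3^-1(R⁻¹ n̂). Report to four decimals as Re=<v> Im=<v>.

Need the full column D^3_{m',-1} for m'=−3..3 at α=4.4682, β=1.9222, γ=4.0492.
cos(β/2)=0.572619, sin(β/2)=0.819822
d^3_{-3,-1}: single k=2 term ⇒ +0.279864;  D = +0.048738-0.275587i
d^3_{-2,-1}: k∈[1..2] ⇒ +0.159605 -0.654312 = -0.494707;  D = -0.451867-0.201374i
d^3_{-1,-1}: k∈[0..2] ⇒ +0.035253 -0.578084 +0.888710 = +0.345879;  D = -0.212997+0.272516i
d^3_{0,-1}: k∈[0..2] ⇒ -0.174839 +1.075144 -0.734605 = +0.165701;  D = -0.102011-0.130578i
d^3_{1,-1}: k∈[0..2] ⇒ +0.433563 -1.184947 +0.303611 = -0.447774;  D = -0.409039+0.182175i
d^3_{2,-1}: k∈[0..1] ⇒ -0.654312 +0.670599 = +0.016287;  D = +0.002833+0.016039i
d^3_{3,-1}: single k=0 term ⇒ +0.573660;  D = -0.572280-0.039767i
Y_3^{m'}(θ=1.279,φ=6.0823) and Σ D·Y over m':
  (+0.0487-0.2756i)·(+0.3020+0.2078i)  (-0.4519-0.2014i)·(+0.2482+0.1055i)  (-0.2130+0.2725i)·(-0.1778-0.0362i)  (-0.1020-0.1306i)·(-0.2776+0.0000i)  (-0.4090+0.1822i)·(+0.1778-0.0362i)  (+0.0028+0.0160i)·(+0.2482-0.1055i)  (-0.5723-0.0398i)·(-0.3020+0.2078i)
Y_3^-1(R⁻¹ n̂) = +0.174441-0.231211i

Re=0.1744 Im=-0.2312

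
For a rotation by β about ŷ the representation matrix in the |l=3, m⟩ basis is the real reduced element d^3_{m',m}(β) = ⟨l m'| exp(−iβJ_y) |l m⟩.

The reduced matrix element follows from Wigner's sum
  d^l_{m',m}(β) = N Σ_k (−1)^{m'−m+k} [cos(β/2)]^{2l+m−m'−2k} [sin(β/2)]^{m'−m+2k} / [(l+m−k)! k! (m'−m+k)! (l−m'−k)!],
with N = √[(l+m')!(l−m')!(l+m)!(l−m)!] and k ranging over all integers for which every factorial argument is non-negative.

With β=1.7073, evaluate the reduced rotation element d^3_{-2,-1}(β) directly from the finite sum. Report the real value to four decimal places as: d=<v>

d^3_{-2,-1}(β=1.7073) via Wigner's sum:
With c≡cos(β/2)=0.657237 and s≡sin(β/2)=0.753684, N=[1·120·2·24]^{1/2}=75.894664
The bounds max(0,m−m')=1 and min(l+m,l−m')=2 give 2 terms
  k=1: (−1)^0·75.8947/(24)·0.6572^5·0.7537^1 = +0.292279
  k=2: (−1)^1·75.8947/(12)·0.6572^3·0.7537^3 = -0.768712
d^3_{-2,-1}(1.7073) = +0.292279 -0.768712 = -0.476433

d=-0.4764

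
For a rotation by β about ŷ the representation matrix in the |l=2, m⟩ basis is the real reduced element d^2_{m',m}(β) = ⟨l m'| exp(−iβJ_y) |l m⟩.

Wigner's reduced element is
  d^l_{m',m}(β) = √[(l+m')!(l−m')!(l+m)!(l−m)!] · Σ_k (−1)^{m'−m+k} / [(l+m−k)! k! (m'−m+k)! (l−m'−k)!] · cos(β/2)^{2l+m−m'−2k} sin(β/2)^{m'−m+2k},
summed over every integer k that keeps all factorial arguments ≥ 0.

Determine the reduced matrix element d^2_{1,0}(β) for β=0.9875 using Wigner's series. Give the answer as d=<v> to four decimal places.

d=-0.5630

d^2_{1,0}(β=0.9875) via Wigner's sum:
Half-angle: c=0.880562, s=0.473931. N=√(6·1·2·2)=4.898979
Admissible k: 0..1 (factorial args all ≥0)
  k=0: (−1)^1·4.8990/(2)·0.8806^3·0.4739^1 = -0.792630
  k=1: (−1)^2·4.8990/(2)·0.8806^1·0.4739^3 = +0.229605
d^2_{1,0}(0.9875) = -0.792630 +0.229605 = -0.563025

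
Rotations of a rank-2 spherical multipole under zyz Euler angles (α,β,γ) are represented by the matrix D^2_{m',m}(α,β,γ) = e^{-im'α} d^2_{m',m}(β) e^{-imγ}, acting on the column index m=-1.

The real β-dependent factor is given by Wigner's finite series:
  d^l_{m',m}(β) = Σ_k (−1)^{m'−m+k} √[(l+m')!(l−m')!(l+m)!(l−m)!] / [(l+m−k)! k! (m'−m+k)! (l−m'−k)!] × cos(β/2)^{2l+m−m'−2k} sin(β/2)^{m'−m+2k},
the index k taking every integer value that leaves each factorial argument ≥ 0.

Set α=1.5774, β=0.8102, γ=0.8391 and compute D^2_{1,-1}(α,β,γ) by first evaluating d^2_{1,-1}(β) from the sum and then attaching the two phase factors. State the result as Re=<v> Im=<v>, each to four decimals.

Re=0.2733 Im=-0.2487

D^2_{1,-1}(1.5774,0.8102,0.8391) = e^{-i·1·1.5774}·d^2_{1,-1}(0.8102)·e^{-i·-1·0.8391}. Compute d first:
Half-angle: c=0.919063, s=0.394111. N=√(6·1·1·6)=6.000000
k: max(0,(-1)−(1))=0 … min(2+(-1),2−(1))=1
  k=0: (−1)^2·6.0000/(2)·0.9191^2·0.3941^2 = +0.393594
  k=1: (−1)^3·6.0000/(6)·0.9191^0·0.3941^4 = -0.024125
d^2_{1,-1}(0.8102) = +0.393594 -0.024125 = +0.369468
Phases: e^{-i·(1)·1.5774}=-0.006604-0.999978i, e^{-i·(-1)·0.8391}=+0.668133+0.744042i ⇒ D=+0.273264-0.248664i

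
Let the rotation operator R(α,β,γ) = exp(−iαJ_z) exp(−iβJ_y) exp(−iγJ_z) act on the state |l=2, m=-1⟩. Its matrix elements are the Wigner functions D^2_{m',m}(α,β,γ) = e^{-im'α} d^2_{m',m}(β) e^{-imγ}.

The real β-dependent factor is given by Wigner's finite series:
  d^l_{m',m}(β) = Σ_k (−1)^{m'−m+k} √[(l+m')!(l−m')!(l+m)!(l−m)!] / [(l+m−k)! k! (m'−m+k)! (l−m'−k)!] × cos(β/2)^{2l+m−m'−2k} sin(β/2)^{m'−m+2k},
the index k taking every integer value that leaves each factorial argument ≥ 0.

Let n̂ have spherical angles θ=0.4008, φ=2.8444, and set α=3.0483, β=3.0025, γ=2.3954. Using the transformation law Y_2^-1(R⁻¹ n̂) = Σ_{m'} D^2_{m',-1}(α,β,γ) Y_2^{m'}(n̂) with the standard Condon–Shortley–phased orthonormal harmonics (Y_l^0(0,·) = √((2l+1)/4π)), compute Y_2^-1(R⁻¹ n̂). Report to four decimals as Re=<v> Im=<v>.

Need the full column D^2_{m',-1} for m'=−2..2 at α=3.0483, β=3.0025, γ=2.3954.
cos(β/2)=0.069490, sin(β/2)=0.997583
d^2_{-2,-1}: single k=1 term ⇒ +0.000670;  D = -0.000399+0.000538i
d^2_{-1,-1}: k∈[0..1] ⇒ +0.000023 -0.014417 = -0.014393;  D = -0.009613+0.010713i
d^2_{0,-1}: k∈[0..1] ⇒ -0.000820 +0.168984 = +0.168164;  D = -0.123479+0.114158i
d^2_{1,-1}: k∈[0..1] ⇒ +0.014417 -0.990366 = -0.975949;  D = -0.775221+0.592882i
d^2_{2,-1}: single k=0 term ⇒ -0.137975;  D = +0.116929-0.073245i
Y_2^{m'}(θ=0.4008,φ=2.8444) and Σ D·Y over m':
  (-0.0004+0.0005i)·(+0.0487+0.0329i)  (-0.0096+0.0107i)·(-0.2654-0.0813i)  (-0.1235+0.1142i)·(+0.4868+0.0000i)  (-0.7752+0.5929i)·(+0.2654-0.0813i)  (+0.1169-0.0732i)·(+0.0487-0.0329i)
Y_2^-1(R⁻¹ n̂) = -0.210965+0.266430i

Re=-0.2110 Im=0.2664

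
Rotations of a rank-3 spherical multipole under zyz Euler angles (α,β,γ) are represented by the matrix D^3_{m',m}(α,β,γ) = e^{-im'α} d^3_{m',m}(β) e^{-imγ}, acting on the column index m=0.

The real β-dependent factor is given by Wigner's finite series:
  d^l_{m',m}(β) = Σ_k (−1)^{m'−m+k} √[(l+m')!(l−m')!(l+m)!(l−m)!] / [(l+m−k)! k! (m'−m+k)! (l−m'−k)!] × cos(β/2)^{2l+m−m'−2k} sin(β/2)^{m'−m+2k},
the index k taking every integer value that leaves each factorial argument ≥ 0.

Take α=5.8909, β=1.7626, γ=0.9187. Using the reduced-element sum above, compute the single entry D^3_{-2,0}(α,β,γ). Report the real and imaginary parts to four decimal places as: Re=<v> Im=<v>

Re=-0.1780 Im=0.1777

First d^3_{-2,0}(β=1.7626), then the phase factors e^{-i(-2)α} and e^{-i(0)γ}:
c=cos(1.7626/2)=0.636149, s=sin(1.7626/2)=0.771567; N=√[1·120·6·6]=65.726707
The bounds max(0,m−m')=2 and min(l+m,l−m')=3 give 2 terms
  k=2: (−1)^0·65.7267/(12)·0.6361^4·0.7716^2 = +0.534001
  k=3: (−1)^1·65.7267/(12)·0.6361^2·0.7716^4 = -0.785546
d^3_{-2,0}(1.7626) = +0.534001 -0.785546 = -0.251545
Attach z-rotation phases: D = e^{-i(-2)(5.8909)}·(-0.251545)·e^{-i(0)(0.9187)} = -0.178016+0.177722i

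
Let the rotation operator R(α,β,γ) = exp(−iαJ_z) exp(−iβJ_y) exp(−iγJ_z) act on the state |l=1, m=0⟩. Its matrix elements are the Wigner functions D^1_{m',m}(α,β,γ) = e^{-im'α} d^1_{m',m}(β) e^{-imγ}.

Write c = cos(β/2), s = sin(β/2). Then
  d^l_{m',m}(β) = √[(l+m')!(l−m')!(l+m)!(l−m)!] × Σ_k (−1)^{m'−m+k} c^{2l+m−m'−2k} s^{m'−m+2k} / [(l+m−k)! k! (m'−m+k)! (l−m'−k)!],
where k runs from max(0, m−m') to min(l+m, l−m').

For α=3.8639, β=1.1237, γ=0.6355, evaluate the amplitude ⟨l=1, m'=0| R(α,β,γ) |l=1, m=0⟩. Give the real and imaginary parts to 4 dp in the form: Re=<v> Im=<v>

Split into d^1_{0,0}(β=1.1237) × two z-phases.
With c≡cos(β/2)=0.846271 and s≡sin(β/2)=0.532753, N=[1·1·1·1]^{1/2}=1.000000
k∈{0,1} keeps every argument non-negative
  k=0: (−1)^0·1.0000/(1)·0.8463^2·0.5328^0 = +0.716175
  k=1: (−1)^1·1.0000/(1)·0.8463^0·0.5328^2 = -0.283825
d^1_{0,0}(1.1237) = +0.716175 -0.283825 = +0.432349
Attach z-rotation phases: D = e^{-i(0)(3.8639)}·(+0.432349)·e^{-i(0)(0.6355)} = +0.432349+0.000000i

Re=0.4323 Im=0.0000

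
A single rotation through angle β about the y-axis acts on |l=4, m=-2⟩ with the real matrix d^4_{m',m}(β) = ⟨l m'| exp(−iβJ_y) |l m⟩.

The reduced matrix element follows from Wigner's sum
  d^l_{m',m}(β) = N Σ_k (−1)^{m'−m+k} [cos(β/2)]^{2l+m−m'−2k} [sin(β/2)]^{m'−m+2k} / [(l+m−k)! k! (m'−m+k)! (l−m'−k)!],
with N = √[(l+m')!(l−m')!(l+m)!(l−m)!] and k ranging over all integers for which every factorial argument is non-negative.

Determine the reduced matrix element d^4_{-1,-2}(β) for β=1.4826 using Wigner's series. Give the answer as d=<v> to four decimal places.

d=0.2889

d^4_{-1,-2}(β=1.4826) via Wigner's sum:
Half-angle: c=0.737591, s=0.675247. N=√(6·120·2·720)=1018.233765
k: max(0,(-2)−(-1))=0 … min(4+(-2),4−(-1))=2
  k=0: (−1)^1·1018.2338/(240)·0.7376^7·0.6752^1 = -0.340259
  k=1: (−1)^2·1018.2338/(48)·0.7376^5·0.6752^3 = +1.425851
  k=2: (−1)^3·1018.2338/(72)·0.7376^3·0.6752^5 = -0.796667
d^4_{-1,-2}(1.4826) = -0.340259 +1.425851 -0.796667 = +0.288924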